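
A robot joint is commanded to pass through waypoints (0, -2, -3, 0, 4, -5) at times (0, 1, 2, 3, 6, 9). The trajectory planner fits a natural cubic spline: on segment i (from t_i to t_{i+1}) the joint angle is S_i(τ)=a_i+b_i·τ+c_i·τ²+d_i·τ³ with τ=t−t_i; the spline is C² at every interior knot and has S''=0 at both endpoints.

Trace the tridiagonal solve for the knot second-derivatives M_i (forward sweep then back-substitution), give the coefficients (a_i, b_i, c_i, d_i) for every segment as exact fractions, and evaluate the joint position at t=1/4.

Δ: Δ0=-2, Δ1=-1, Δ2=3, Δ3=4/3, Δ4=-3
row 1: diag=4, rhs=6; c'=1/4, d'=3/2
row 2: denom=4−1·1/4=15/4; d'=(24−1·3/2)/(15/4)=6
row 3: denom=8−1·4/15=116/15; d'=(-10−1·6)/(116/15)=-60/29
row 4: denom=12−3·45/116=1257/116; d'=(-26−3·-60/29)/(1257/116)=-2296/1257
back: M4=-2296/1257
back: M3=-60/29−45/116·-2296/1257=-570/419
back: M2=6−4/15·-570/419=2666/419
back: M1=3/2−1/4·2666/419=-38/419
M: M0=0, M1=-38/419, M2=2666/419, M3=-570/419, M4=-2296/1257, M5=0
seg 0: a=0, c=M0/2=0, d=(M1−M0)/(6·1)=-19/1257, b=Δ0−h0·(2M0+M1)/6=-2495/1257
seg 1: a=-2, c=M1/2=-19/419, d=(M2−M1)/(6·1)=1352/1257, b=Δ1−h1·(2M1+M2)/6=-2552/1257
seg 2: a=-3, c=M2/2=1333/419, d=(M3−M2)/(6·1)=-1618/1257, b=Δ2−h2·(2M2+M3)/6=1390/1257
seg 3: a=0, c=M3/2=-285/419, d=(M4−M3)/(6·3)=-293/11313, b=Δ3−h3·(2M3+M4)/6=4534/1257
seg 4: a=4, c=M4/2=-1148/1257, d=(M5−M4)/(6·3)=1148/11313, b=Δ4−h4·(2M4+M5)/6=-1475/1257
t_q=1/4 → seg 0, τ=1/4; S=0+-2495/1257·τ+0·τ²+-19/1257·τ³=-13313/26816

  seg 0: a=0 b=-2495/1257 c=0 d=-19/1257
  seg 1: a=-2 b=-2552/1257 c=-19/419 d=1352/1257
  seg 2: a=-3 b=1390/1257 c=1333/419 d=-1618/1257
  seg 3: a=0 b=4534/1257 c=-285/419 d=-293/11313
  seg 4: a=4 b=-1475/1257 c=-1148/1257 d=1148/11313
S(1/4) = -13313/26816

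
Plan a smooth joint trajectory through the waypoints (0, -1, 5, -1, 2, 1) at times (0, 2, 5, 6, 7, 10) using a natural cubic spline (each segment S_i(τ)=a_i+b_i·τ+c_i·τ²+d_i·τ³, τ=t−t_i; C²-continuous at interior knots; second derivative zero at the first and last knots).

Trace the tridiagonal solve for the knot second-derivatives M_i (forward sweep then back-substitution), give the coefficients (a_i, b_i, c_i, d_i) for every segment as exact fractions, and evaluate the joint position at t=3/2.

Δ: Δ0=-1/2, Δ1=2, Δ2=-6, Δ3=3, Δ4=-1/3
row 1: diag=10, rhs=15; c'=3/10, d'=3/2
row 2: denom=8−3·3/10=71/10; d'=(-48−3·3/2)/(71/10)=-525/71
row 3: denom=4−1·10/71=274/71; d'=(54−1·-525/71)/(274/71)=4359/274
row 4: denom=8−1·71/274=2121/274; d'=(-20−1·4359/274)/(2121/274)=-9839/2121
back: M4=-9839/2121
back: M3=4359/274−71/274·-9839/2121=36292/2121
back: M2=-525/71−10/71·36292/2121=-20795/2121
back: M1=3/2−3/10·-20795/2121=3140/707
M: M0=0, M1=3140/707, M2=-20795/2121, M3=36292/2121, M4=-9839/2121, M5=0
seg 0: a=0, c=M0/2=0, d=(M1−M0)/(6·2)=785/2121, b=Δ0−h0·(2M0+M1)/6=-8401/4242
seg 1: a=-1, c=M1/2=1570/707, d=(M2−M1)/(6·3)=-30215/38178, b=Δ1−h1·(2M1+M2)/6=10439/4242
seg 2: a=5, c=M2/2=-20795/4242, d=(M3−M2)/(6·1)=6343/1414, b=Δ2−h2·(2M2+M3)/6=-11843/2121
seg 3: a=-1, c=M3/2=18146/2121, d=(M4−M3)/(6·1)=-15377/4242, b=Δ3−h3·(2M3+M4)/6=-8189/4242
seg 4: a=2, c=M4/2=-9839/4242, d=(M5−M4)/(6·3)=9839/38178, b=Δ4−h4·(2M4+M5)/6=3044/707
t_q=3/2 → seg 0, τ=3/2; S=0+-8401/4242·τ+0·τ²+785/2121·τ³=-1391/808

  seg 0: a=0 b=-8401/4242 c=0 d=785/2121
  seg 1: a=-1 b=10439/4242 c=1570/707 d=-30215/38178
  seg 2: a=5 b=-11843/2121 c=-20795/4242 d=6343/1414
  seg 3: a=-1 b=-8189/4242 c=18146/2121 d=-15377/4242
  seg 4: a=2 b=3044/707 c=-9839/4242 d=9839/38178
S(3/2) = -1391/808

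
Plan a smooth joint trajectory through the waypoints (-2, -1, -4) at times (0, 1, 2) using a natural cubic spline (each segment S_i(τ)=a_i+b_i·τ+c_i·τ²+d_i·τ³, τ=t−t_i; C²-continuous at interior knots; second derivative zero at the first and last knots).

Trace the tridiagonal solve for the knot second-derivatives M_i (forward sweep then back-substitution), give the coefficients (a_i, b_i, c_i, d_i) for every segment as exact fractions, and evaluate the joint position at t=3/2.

  seg 0: a=-2 b=2 c=0 d=-1
  seg 1: a=-1 b=-1 c=-3 d=1
S(3/2) = -17/8

Δ: Δ0=1, Δ1=-3
row 1: diag=4, rhs=-24; c'=1/4, d'=-6
back: M1=-6
M: M0=0, M1=-6, M2=0
seg 0: a=-2, c=M0/2=0, d=(M1−M0)/(6·1)=-1, b=Δ0−h0·(2M0+M1)/6=2
seg 1: a=-1, c=M1/2=-3, d=(M2−M1)/(6·1)=1, b=Δ1−h1·(2M1+M2)/6=-1
t_q=3/2 → seg 1, τ=1/2; S=-1+-1·τ+-3·τ²+1·τ³=-17/8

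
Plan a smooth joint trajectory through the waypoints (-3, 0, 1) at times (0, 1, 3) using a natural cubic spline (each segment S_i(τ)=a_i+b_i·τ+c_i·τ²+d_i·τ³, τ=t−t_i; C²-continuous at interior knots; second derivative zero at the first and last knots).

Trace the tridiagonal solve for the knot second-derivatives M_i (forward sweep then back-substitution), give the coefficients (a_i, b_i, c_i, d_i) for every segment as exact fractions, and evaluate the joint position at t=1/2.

Δ: Δ0=3, Δ1=1/2
row 1: diag=6, rhs=-15; c'=1/3, d'=-5/2
back: M1=-5/2
M: M0=0, M1=-5/2, M2=0
seg 0: a=-3, c=M0/2=0, d=(M1−M0)/(6·1)=-5/12, b=Δ0−h0·(2M0+M1)/6=41/12
seg 1: a=0, c=M1/2=-5/4, d=(M2−M1)/(6·2)=5/24, b=Δ1−h1·(2M1+M2)/6=13/6
t_q=1/2 → seg 0, τ=1/2; S=-3+41/12·τ+0·τ²+-5/12·τ³=-43/32

  seg 0: a=-3 b=41/12 c=0 d=-5/12
  seg 1: a=0 b=13/6 c=-5/4 d=5/24
S(1/2) = -43/32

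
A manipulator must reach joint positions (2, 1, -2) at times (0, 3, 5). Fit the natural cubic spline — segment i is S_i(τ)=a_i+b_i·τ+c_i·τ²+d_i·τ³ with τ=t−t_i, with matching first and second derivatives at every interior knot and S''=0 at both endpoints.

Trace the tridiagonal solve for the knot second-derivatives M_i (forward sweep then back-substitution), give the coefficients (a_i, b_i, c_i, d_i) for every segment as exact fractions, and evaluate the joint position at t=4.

  seg 0: a=2 b=1/60 c=0 d=-7/180
  seg 1: a=1 b=-31/30 c=-7/20 d=7/120
S(4) = -13/40

Δ: Δ0=-1/3, Δ1=-3/2
row 1: diag=10, rhs=-7; c'=1/5, d'=-7/10
back: M1=-7/10
M: M0=0, M1=-7/10, M2=0
seg 0: a=2, c=M0/2=0, d=(M1−M0)/(6·3)=-7/180, b=Δ0−h0·(2M0+M1)/6=1/60
seg 1: a=1, c=M1/2=-7/20, d=(M2−M1)/(6·2)=7/120, b=Δ1−h1·(2M1+M2)/6=-31/30
t_q=4 → seg 1, τ=1; S=1+-31/30·τ+-7/20·τ²+7/120·τ³=-13/40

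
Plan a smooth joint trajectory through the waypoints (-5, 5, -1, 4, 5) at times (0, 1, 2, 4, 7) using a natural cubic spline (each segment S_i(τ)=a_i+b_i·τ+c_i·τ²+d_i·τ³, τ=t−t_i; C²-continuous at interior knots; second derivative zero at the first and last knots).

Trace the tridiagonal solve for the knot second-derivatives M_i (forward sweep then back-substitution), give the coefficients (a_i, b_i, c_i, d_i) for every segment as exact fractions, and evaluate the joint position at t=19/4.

Δ: Δ0=10, Δ1=-6, Δ2=5/2, Δ3=1/3
row 1: diag=4, rhs=-96; c'=1/4, d'=-24
row 2: denom=6−1·1/4=23/4; d'=(51−1·-24)/(23/4)=300/23
row 3: denom=10−2·8/23=214/23; d'=(-13−2·300/23)/(214/23)=-899/214
back: M3=-899/214
back: M2=300/23−8/23·-899/214=1552/107
back: M1=-24−1/4·1552/107=-2956/107
M: M0=0, M1=-2956/107, M2=1552/107, M3=-899/214, M4=0
seg 0: a=-5, c=M0/2=0, d=(M1−M0)/(6·1)=-1478/321, b=Δ0−h0·(2M0+M1)/6=4688/321
seg 1: a=5, c=M1/2=-1478/107, d=(M2−M1)/(6·1)=2254/321, b=Δ1−h1·(2M1+M2)/6=254/321
seg 2: a=-1, c=M2/2=776/107, d=(M3−M2)/(6·2)=-4003/2568, b=Δ2−h2·(2M2+M3)/6=-1852/321
seg 3: a=4, c=M3/2=-899/428, d=(M4−M3)/(6·3)=899/3852, b=Δ3−h3·(2M3+M4)/6=2911/642
t_q=19/4 → seg 3, τ=3/4; S=4+2911/642·τ+-899/428·τ²+899/3852·τ³=173053/27392

  seg 0: a=-5 b=4688/321 c=0 d=-1478/321
  seg 1: a=5 b=254/321 c=-1478/107 d=2254/321
  seg 2: a=-1 b=-1852/321 c=776/107 d=-4003/2568
  seg 3: a=4 b=2911/642 c=-899/428 d=899/3852
S(19/4) = 173053/27392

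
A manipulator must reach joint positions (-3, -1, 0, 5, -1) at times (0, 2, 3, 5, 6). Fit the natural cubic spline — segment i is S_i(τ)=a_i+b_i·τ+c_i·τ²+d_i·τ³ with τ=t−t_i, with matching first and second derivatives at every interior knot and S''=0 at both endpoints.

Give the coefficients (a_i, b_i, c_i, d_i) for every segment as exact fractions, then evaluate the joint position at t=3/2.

  seg 0: a=-3 b=119/93 c=0 d=-13/186
  seg 1: a=-1 b=41/93 c=-13/31 d=91/93
  seg 2: a=0 b=236/93 c=78/31 d=-943/744
  seg 3: a=5 b=-485/186 c=-631/124 d=631/372
S(3/2) = -653/496

Δ: Δ0=1, Δ1=1, Δ2=5/2, Δ3=-6
row 1: diag=6, rhs=0; c'=1/6, d'=0
row 2: denom=6−1·1/6=35/6; d'=(9−1·0)/(35/6)=54/35
row 3: denom=6−2·12/35=186/35; d'=(-51−2·54/35)/(186/35)=-631/62
back: M3=-631/62
back: M2=54/35−12/35·-631/62=156/31
back: M1=0−1/6·156/31=-26/31
M: M0=0, M1=-26/31, M2=156/31, M3=-631/62, M4=0
seg 0: a=-3, c=M0/2=0, d=(M1−M0)/(6·2)=-13/186, b=Δ0−h0·(2M0+M1)/6=119/93
seg 1: a=-1, c=M1/2=-13/31, d=(M2−M1)/(6·1)=91/93, b=Δ1−h1·(2M1+M2)/6=41/93
seg 2: a=0, c=M2/2=78/31, d=(M3−M2)/(6·2)=-943/744, b=Δ2−h2·(2M2+M3)/6=236/93
seg 3: a=5, c=M3/2=-631/124, d=(M4−M3)/(6·1)=631/372, b=Δ3−h3·(2M3+M4)/6=-485/186
t_q=3/2 → seg 0, τ=3/2; S=-3+119/93·τ+0·τ²+-13/186·τ³=-653/496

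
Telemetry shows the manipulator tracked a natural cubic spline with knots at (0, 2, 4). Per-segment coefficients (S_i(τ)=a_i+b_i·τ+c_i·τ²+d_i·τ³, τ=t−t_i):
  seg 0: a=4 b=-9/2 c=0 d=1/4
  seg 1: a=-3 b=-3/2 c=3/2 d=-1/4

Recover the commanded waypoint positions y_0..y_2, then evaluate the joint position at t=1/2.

y_0 = S_0(0) = a_0 = 4
y_1 = S_1(0) = a_1 = -3
y_2 = S_1(2) = -2
t_q=1/2 is in segment 0 (τ=1/2); S_0(τ)=57/32

y_0=4 y_1=-3 y_2=-2
S(1/2) = 57/32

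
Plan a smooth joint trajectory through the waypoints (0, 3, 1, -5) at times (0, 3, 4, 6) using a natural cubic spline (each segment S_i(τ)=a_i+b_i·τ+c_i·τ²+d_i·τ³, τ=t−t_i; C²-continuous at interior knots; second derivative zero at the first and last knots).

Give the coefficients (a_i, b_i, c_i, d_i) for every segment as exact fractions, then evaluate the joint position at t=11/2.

Δ: Δ0=1, Δ1=-2, Δ2=-3
row 1: diag=8, rhs=-18; c'=1/8, d'=-9/4
row 2: denom=6−1·1/8=47/8; d'=(-6−1·-9/4)/(47/8)=-30/47
back: M2=-30/47
back: M1=-9/4−1/8·-30/47=-102/47
M: M0=0, M1=-102/47, M2=-30/47, M3=0
seg 0: a=0, c=M0/2=0, d=(M1−M0)/(6·3)=-17/141, b=Δ0−h0·(2M0+M1)/6=98/47
seg 1: a=3, c=M1/2=-51/47, d=(M2−M1)/(6·1)=12/47, b=Δ1−h1·(2M1+M2)/6=-55/47
seg 2: a=1, c=M2/2=-15/47, d=(M3−M2)/(6·2)=5/94, b=Δ2−h2·(2M2+M3)/6=-121/47
t_q=11/2 → seg 2, τ=3/2; S=1+-121/47·τ+-15/47·τ²+5/94·τ³=-2557/752

  seg 0: a=0 b=98/47 c=0 d=-17/141
  seg 1: a=3 b=-55/47 c=-51/47 d=12/47
  seg 2: a=1 b=-121/47 c=-15/47 d=5/94
S(11/2) = -2557/752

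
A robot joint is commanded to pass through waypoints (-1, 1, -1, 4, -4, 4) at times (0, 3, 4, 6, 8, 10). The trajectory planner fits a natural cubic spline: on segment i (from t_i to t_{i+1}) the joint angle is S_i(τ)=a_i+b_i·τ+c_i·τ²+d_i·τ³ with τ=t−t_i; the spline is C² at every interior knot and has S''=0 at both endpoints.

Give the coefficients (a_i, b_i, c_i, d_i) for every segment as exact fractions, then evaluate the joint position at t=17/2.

Δ: Δ0=2/3, Δ1=-2, Δ2=5/2, Δ3=-4, Δ4=4
row 1: diag=8, rhs=-16; c'=1/8, d'=-2
row 2: denom=6−1·1/8=47/8; d'=(27−1·-2)/(47/8)=232/47
row 3: denom=8−2·16/47=344/47; d'=(-39−2·232/47)/(344/47)=-2297/344
row 4: denom=8−2·47/172=641/86; d'=(48−2·-2297/344)/(641/86)=10553/1282
back: M4=10553/1282
back: M3=-2297/344−47/172·10553/1282=-5722/641
back: M2=232/47−16/47·-5722/641=5112/641
back: M1=-2−1/8·5112/641=-1921/641
M: M0=0, M1=-1921/641, M2=5112/641, M3=-5722/641, M4=10553/1282, M5=0
seg 0: a=-1, c=M0/2=0, d=(M1−M0)/(6·3)=-1921/11538, b=Δ0−h0·(2M0+M1)/6=8327/3846
seg 1: a=1, c=M1/2=-1921/1282, d=(M2−M1)/(6·1)=7033/3846, b=Δ1−h1·(2M1+M2)/6=-4481/1923
seg 2: a=-1, c=M2/2=2556/641, d=(M3−M2)/(6·2)=-5417/3846, b=Δ2−h2·(2M2+M3)/6=611/3846
seg 3: a=4, c=M3/2=-2861/641, d=(M4−M3)/(6·2)=21997/15384, b=Δ3−h3·(2M3+M4)/6=-3049/3846
seg 4: a=-4, c=M4/2=10553/2564, d=(M5−M4)/(6·2)=-10553/15384, b=Δ4−h4·(2M4+M5)/6=-2861/1923
t_q=17/2 → seg 4, τ=1/2; S=-4+-2861/1923·τ+10553/2564·τ²+-10553/15384·τ³=-155919/41024

  seg 0: a=-1 b=8327/3846 c=0 d=-1921/11538
  seg 1: a=1 b=-4481/1923 c=-1921/1282 d=7033/3846
  seg 2: a=-1 b=611/3846 c=2556/641 d=-5417/3846
  seg 3: a=4 b=-3049/3846 c=-2861/641 d=21997/15384
  seg 4: a=-4 b=-2861/1923 c=10553/2564 d=-10553/15384
S(17/2) = -155919/41024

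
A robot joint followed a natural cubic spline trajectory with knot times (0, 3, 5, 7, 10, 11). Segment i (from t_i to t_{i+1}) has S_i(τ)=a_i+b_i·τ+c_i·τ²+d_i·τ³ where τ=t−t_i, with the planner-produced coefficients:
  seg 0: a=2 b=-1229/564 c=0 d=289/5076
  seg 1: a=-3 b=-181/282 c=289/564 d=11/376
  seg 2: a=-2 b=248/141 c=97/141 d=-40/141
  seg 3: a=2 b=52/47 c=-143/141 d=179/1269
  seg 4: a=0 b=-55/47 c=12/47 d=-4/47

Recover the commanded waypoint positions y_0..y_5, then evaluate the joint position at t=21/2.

y_0 = S_0(0) = a_0 = 2
y_1 = S_1(0) = a_1 = -3
y_2 = S_2(0) = a_2 = -2
y_3 = S_3(0) = a_3 = 2
y_4 = S_4(0) = a_4 = 0
y_5 = S_4(1) = -1
t_q=21/2 is in segment 4 (τ=1/2); S_4(τ)=-25/47

y_0=2 y_1=-3 y_2=-2 y_3=2 y_4=0 y_5=-1
S(21/2) = -25/47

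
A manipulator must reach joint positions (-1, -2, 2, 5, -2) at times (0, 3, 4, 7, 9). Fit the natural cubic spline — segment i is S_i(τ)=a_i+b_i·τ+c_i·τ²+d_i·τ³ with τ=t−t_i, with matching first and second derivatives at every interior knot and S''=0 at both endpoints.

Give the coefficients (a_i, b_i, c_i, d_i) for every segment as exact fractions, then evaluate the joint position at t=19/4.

  seg 0: a=-1 b=-2317/1116 c=0 d=1945/10044
  seg 1: a=-2 b=1759/558 c=1945/1116 d=-111/124
  seg 2: a=2 b=4411/1116 c=-263/279 d=-139/10044
  seg 3: a=5 b=-1159/558 c=-397/372 d=397/2232
S(19/4) = 35143/7936

Δ: Δ0=-1/3, Δ1=4, Δ2=1, Δ3=-7/2
row 1: diag=8, rhs=26; c'=1/8, d'=13/4
row 2: denom=8−1·1/8=63/8; d'=(-18−1·13/4)/(63/8)=-170/63
row 3: denom=10−3·8/21=62/7; d'=(-27−3·-170/63)/(62/7)=-397/186
back: M3=-397/186
back: M2=-170/63−8/21·-397/186=-526/279
back: M1=13/4−1/8·-526/279=1945/558
M: M0=0, M1=1945/558, M2=-526/279, M3=-397/186, M4=0
seg 0: a=-1, c=M0/2=0, d=(M1−M0)/(6·3)=1945/10044, b=Δ0−h0·(2M0+M1)/6=-2317/1116
seg 1: a=-2, c=M1/2=1945/1116, d=(M2−M1)/(6·1)=-111/124, b=Δ1−h1·(2M1+M2)/6=1759/558
seg 2: a=2, c=M2/2=-263/279, d=(M3−M2)/(6·3)=-139/10044, b=Δ2−h2·(2M2+M3)/6=4411/1116
seg 3: a=5, c=M3/2=-397/372, d=(M4−M3)/(6·2)=397/2232, b=Δ3−h3·(2M3+M4)/6=-1159/558
t_q=19/4 → seg 2, τ=3/4; S=2+4411/1116·τ+-263/279·τ²+-139/10044·τ³=35143/7936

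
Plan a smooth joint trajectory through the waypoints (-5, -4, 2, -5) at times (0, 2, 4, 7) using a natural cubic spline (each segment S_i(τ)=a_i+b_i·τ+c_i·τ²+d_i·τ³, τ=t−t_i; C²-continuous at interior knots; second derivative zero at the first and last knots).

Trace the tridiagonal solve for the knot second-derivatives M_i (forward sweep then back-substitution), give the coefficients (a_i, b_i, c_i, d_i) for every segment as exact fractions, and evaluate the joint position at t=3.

Δ: Δ0=1/2, Δ1=3, Δ2=-7/3
row 1: diag=8, rhs=15; c'=1/4, d'=15/8
row 2: denom=10−2·1/4=19/2; d'=(-32−2·15/8)/(19/2)=-143/38
back: M2=-143/38
back: M1=15/8−1/4·-143/38=107/38
M: M0=0, M1=107/38, M2=-143/38, M3=0
seg 0: a=-5, c=M0/2=0, d=(M1−M0)/(6·2)=107/456, b=Δ0−h0·(2M0+M1)/6=-25/57
seg 1: a=-4, c=M1/2=107/76, d=(M2−M1)/(6·2)=-125/228, b=Δ1−h1·(2M1+M2)/6=271/114
seg 2: a=2, c=M2/2=-143/76, d=(M3−M2)/(6·3)=143/684, b=Δ2−h2·(2M2+M3)/6=163/114
t_q=3 → seg 1, τ=1; S=-4+271/114·τ+107/76·τ²+-125/228·τ³=-29/38

  seg 0: a=-5 b=-25/57 c=0 d=107/456
  seg 1: a=-4 b=271/114 c=107/76 d=-125/228
  seg 2: a=2 b=163/114 c=-143/76 d=143/684
S(3) = -29/38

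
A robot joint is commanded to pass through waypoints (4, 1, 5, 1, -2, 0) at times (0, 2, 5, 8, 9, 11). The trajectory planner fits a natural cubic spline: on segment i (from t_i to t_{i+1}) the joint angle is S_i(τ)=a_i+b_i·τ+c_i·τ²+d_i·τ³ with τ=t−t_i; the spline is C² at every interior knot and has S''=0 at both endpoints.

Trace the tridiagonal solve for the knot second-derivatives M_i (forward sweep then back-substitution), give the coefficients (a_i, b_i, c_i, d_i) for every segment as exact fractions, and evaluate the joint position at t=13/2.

Δ: Δ0=-3/2, Δ1=4/3, Δ2=-4/3, Δ3=-3, Δ4=1
row 1: diag=10, rhs=17; c'=3/10, d'=17/10
row 2: denom=12−3·3/10=111/10; d'=(-16−3·17/10)/(111/10)=-211/111
row 3: denom=8−3·10/37=266/37; d'=(-10−3·-211/111)/(266/37)=-159/266
row 4: denom=6−1·37/266=1559/266; d'=(24−1·-159/266)/(1559/266)=6543/1559
back: M4=6543/1559
back: M3=-159/266−37/266·6543/1559=-1842/1559
back: M2=-211/111−10/37·-1842/1559=-7397/4677
back: M1=17/10−3/10·-7397/4677=3390/1559
M: M0=0, M1=3390/1559, M2=-7397/4677, M3=-1842/1559, M4=6543/1559, M5=0
seg 0: a=4, c=M0/2=0, d=(M1−M0)/(6·2)=565/3118, b=Δ0−h0·(2M0+M1)/6=-6937/3118
seg 1: a=1, c=M1/2=1695/1559, d=(M2−M1)/(6·3)=-17567/84186, b=Δ1−h1·(2M1+M2)/6=-157/3118
seg 2: a=5, c=M2/2=-7397/9354, d=(M3−M2)/(6·3)=1871/84186, b=Δ2−h2·(2M2+M3)/6=1308/1559
seg 3: a=1, c=M3/2=-921/1559, d=(M4−M3)/(6·1)=2795/3118, b=Δ3−h3·(2M3+M4)/6=-10307/3118
seg 4: a=-2, c=M4/2=6543/3118, d=(M5−M4)/(6·2)=-2181/6236, b=Δ4−h4·(2M4+M5)/6=-2803/1559
t_q=13/2 → seg 2, τ=3/2; S=5+1308/1559·τ+-7397/9354·τ²+1871/84186·τ³=113601/24944

  seg 0: a=4 b=-6937/3118 c=0 d=565/3118
  seg 1: a=1 b=-157/3118 c=1695/1559 d=-17567/84186
  seg 2: a=5 b=1308/1559 c=-7397/9354 d=1871/84186
  seg 3: a=1 b=-10307/3118 c=-921/1559 d=2795/3118
  seg 4: a=-2 b=-2803/1559 c=6543/3118 d=-2181/6236
S(13/2) = 113601/24944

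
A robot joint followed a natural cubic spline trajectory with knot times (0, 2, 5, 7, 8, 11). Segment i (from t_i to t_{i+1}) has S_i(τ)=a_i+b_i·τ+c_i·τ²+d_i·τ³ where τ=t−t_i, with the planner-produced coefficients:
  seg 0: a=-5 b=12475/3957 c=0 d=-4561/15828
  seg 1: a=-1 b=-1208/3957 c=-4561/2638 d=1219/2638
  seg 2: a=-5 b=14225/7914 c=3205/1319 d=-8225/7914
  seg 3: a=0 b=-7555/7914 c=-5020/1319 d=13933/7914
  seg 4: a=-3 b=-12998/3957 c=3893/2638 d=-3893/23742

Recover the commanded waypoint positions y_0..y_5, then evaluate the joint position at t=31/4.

y_0=-5 y_1=-1 y_2=-5 y_3=0 y_4=-3 y_5=-4
S(31/4) = -356923/168832

y_0 = S_0(0) = a_0 = -5
y_1 = S_1(0) = a_1 = -1
y_2 = S_2(0) = a_2 = -5
y_3 = S_3(0) = a_3 = 0
y_4 = S_4(0) = a_4 = -3
y_5 = S_4(3) = -4
t_q=31/4 is in segment 3 (τ=3/4); S_3(τ)=-356923/168832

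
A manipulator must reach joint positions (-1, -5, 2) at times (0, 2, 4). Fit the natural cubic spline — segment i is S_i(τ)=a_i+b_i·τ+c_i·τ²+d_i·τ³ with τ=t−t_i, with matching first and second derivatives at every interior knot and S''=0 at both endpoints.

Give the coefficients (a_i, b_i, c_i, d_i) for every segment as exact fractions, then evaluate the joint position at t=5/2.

  seg 0: a=-1 b=-27/8 c=0 d=11/32
  seg 1: a=-5 b=3/4 c=33/16 d=-11/32
S(5/2) = -1063/256

Δ: Δ0=-2, Δ1=7/2
row 1: diag=8, rhs=33; c'=1/4, d'=33/8
back: M1=33/8
M: M0=0, M1=33/8, M2=0
seg 0: a=-1, c=M0/2=0, d=(M1−M0)/(6·2)=11/32, b=Δ0−h0·(2M0+M1)/6=-27/8
seg 1: a=-5, c=M1/2=33/16, d=(M2−M1)/(6·2)=-11/32, b=Δ1−h1·(2M1+M2)/6=3/4
t_q=5/2 → seg 1, τ=1/2; S=-5+3/4·τ+33/16·τ²+-11/32·τ³=-1063/256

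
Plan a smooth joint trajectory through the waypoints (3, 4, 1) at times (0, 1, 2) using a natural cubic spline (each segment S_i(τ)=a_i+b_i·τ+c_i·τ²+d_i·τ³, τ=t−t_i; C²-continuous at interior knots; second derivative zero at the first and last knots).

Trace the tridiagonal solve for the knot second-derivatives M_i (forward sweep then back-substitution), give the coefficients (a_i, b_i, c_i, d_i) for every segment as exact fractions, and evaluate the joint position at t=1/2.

  seg 0: a=3 b=2 c=0 d=-1
  seg 1: a=4 b=-1 c=-3 d=1
S(1/2) = 31/8

Δ: Δ0=1, Δ1=-3
row 1: diag=4, rhs=-24; c'=1/4, d'=-6
back: M1=-6
M: M0=0, M1=-6, M2=0
seg 0: a=3, c=M0/2=0, d=(M1−M0)/(6·1)=-1, b=Δ0−h0·(2M0+M1)/6=2
seg 1: a=4, c=M1/2=-3, d=(M2−M1)/(6·1)=1, b=Δ1−h1·(2M1+M2)/6=-1
t_q=1/2 → seg 0, τ=1/2; S=3+2·τ+0·τ²+-1·τ³=31/8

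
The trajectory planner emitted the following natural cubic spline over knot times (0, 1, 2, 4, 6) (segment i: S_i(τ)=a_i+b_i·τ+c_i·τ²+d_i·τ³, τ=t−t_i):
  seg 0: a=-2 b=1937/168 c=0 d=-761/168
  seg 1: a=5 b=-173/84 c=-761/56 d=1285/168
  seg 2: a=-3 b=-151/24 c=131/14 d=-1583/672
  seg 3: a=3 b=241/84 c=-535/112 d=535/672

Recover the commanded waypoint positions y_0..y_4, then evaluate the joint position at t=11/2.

y_0 = S_0(0) = a_0 = -2
y_1 = S_1(0) = a_1 = 5
y_2 = S_2(0) = a_2 = -3
y_3 = S_3(0) = a_3 = 3
y_4 = S_3(2) = -4
t_q=11/2 is in segment 3 (τ=3/2); S_3(τ)=-1357/1792

y_0=-2 y_1=5 y_2=-3 y_3=3 y_4=-4
S(11/2) = -1357/1792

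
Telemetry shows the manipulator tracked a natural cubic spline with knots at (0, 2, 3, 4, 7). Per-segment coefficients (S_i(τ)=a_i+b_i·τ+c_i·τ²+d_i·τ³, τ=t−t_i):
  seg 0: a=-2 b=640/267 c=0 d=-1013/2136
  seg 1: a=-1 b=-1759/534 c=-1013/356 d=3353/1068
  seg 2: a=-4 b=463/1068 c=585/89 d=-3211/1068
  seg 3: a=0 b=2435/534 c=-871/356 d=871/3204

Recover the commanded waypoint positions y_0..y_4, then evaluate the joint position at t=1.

y_0=-2 y_1=-1 y_2=-4 y_3=0 y_4=-1
S(1) = -55/712

y_0 = S_0(0) = a_0 = -2
y_1 = S_1(0) = a_1 = -1
y_2 = S_2(0) = a_2 = -4
y_3 = S_3(0) = a_3 = 0
y_4 = S_3(3) = -1
t_q=1 is in segment 0 (τ=1); S_0(τ)=-55/712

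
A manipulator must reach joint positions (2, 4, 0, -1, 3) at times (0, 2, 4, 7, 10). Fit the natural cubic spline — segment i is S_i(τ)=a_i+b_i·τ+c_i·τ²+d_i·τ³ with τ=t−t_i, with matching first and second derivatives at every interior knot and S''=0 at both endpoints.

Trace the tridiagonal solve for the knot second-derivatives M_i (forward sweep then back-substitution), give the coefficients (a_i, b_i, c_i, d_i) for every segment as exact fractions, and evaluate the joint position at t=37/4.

Δ: Δ0=1, Δ1=-2, Δ2=-1/3, Δ3=4/3
row 1: diag=8, rhs=-18; c'=1/4, d'=-9/4
row 2: denom=10−2·1/4=19/2; d'=(10−2·-9/4)/(19/2)=29/19
row 3: denom=12−3·6/19=210/19; d'=(10−3·29/19)/(210/19)=103/210
back: M3=103/210
back: M2=29/19−6/19·103/210=48/35
back: M1=-9/4−1/4·48/35=-363/140
M: M0=0, M1=-363/140, M2=48/35, M3=103/210, M4=0
seg 0: a=2, c=M0/2=0, d=(M1−M0)/(6·2)=-121/560, b=Δ0−h0·(2M0+M1)/6=261/140
seg 1: a=4, c=M1/2=-363/280, d=(M2−M1)/(6·2)=37/112, b=Δ1−h1·(2M1+M2)/6=-51/70
seg 2: a=0, c=M2/2=24/35, d=(M3−M2)/(6·3)=-37/756, b=Δ2−h2·(2M2+M3)/6=-39/20
seg 3: a=-1, c=M3/2=103/420, d=(M4−M3)/(6·3)=-103/3780, b=Δ3−h3·(2M3+M4)/6=59/70
t_q=37/4 → seg 3, τ=9/4; S=-1+59/70·τ+103/420·τ²+-103/3780·τ³=3275/1792

  seg 0: a=2 b=261/140 c=0 d=-121/560
  seg 1: a=4 b=-51/70 c=-363/280 d=37/112
  seg 2: a=0 b=-39/20 c=24/35 d=-37/756
  seg 3: a=-1 b=59/70 c=103/420 d=-103/3780
S(37/4) = 3275/1792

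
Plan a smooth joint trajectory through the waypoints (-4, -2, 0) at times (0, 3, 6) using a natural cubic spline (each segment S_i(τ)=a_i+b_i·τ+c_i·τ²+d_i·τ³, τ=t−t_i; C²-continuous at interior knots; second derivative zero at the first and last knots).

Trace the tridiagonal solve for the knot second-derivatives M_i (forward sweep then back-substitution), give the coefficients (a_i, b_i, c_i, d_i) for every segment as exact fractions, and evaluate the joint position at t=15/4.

  seg 0: a=-4 b=2/3 c=0 d=0
  seg 1: a=-2 b=2/3 c=0 d=0
S(15/4) = -3/2

Δ: Δ0=2/3, Δ1=2/3
row 1: diag=12, rhs=0; c'=1/4, d'=0
back: M1=0
M: M0=0, M1=0, M2=0
seg 0: a=-4, c=M0/2=0, d=(M1−M0)/(6·3)=0, b=Δ0−h0·(2M0+M1)/6=2/3
seg 1: a=-2, c=M1/2=0, d=(M2−M1)/(6·3)=0, b=Δ1−h1·(2M1+M2)/6=2/3
t_q=15/4 → seg 1, τ=3/4; S=-2+2/3·τ+0·τ²+0·τ³=-3/2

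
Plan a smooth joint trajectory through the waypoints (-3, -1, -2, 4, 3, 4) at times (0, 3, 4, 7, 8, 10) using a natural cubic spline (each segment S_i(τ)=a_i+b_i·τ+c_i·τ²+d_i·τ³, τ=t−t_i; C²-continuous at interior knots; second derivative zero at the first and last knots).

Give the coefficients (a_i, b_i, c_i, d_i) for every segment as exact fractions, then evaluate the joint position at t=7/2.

  seg 0: a=-3 b=7789/5058 c=0 d=-4417/45522
  seg 1: a=-1 b=-2731/2529 c=-4417/5058 d=1607/1686
  seg 2: a=-2 b=167/5058 c=5023/2529 d=-20189/45522
  seg 3: a=4 b=-62/2529 c=-1127/562 d=5209/5058
  seg 4: a=3 b=-4783/5058 c=914/843 d=-457/2529
S(7/2) = -66325/40464

Δ: Δ0=2/3, Δ1=-1, Δ2=2, Δ3=-1, Δ4=1/2
row 1: diag=8, rhs=-10; c'=1/8, d'=-5/4
row 2: denom=8−1·1/8=63/8; d'=(18−1·-5/4)/(63/8)=22/9
row 3: denom=8−3·8/21=48/7; d'=(-18−3·22/9)/(48/7)=-133/36
row 4: denom=6−1·7/48=281/48; d'=(9−1·-133/36)/(281/48)=1828/843
back: M4=1828/843
back: M3=-133/36−7/48·1828/843=-1127/281
back: M2=22/9−8/21·-1127/281=10046/2529
back: M1=-5/4−1/8·10046/2529=-4417/2529
M: M0=0, M1=-4417/2529, M2=10046/2529, M3=-1127/281, M4=1828/843, M5=0
seg 0: a=-3, c=M0/2=0, d=(M1−M0)/(6·3)=-4417/45522, b=Δ0−h0·(2M0+M1)/6=7789/5058
seg 1: a=-1, c=M1/2=-4417/5058, d=(M2−M1)/(6·1)=1607/1686, b=Δ1−h1·(2M1+M2)/6=-2731/2529
seg 2: a=-2, c=M2/2=5023/2529, d=(M3−M2)/(6·3)=-20189/45522, b=Δ2−h2·(2M2+M3)/6=167/5058
seg 3: a=4, c=M3/2=-1127/562, d=(M4−M3)/(6·1)=5209/5058, b=Δ3−h3·(2M3+M4)/6=-62/2529
seg 4: a=3, c=M4/2=914/843, d=(M5−M4)/(6·2)=-457/2529, b=Δ4−h4·(2M4+M5)/6=-4783/5058
t_q=7/2 → seg 1, τ=1/2; S=-1+-2731/2529·τ+-4417/5058·τ²+1607/1686·τ³=-66325/40464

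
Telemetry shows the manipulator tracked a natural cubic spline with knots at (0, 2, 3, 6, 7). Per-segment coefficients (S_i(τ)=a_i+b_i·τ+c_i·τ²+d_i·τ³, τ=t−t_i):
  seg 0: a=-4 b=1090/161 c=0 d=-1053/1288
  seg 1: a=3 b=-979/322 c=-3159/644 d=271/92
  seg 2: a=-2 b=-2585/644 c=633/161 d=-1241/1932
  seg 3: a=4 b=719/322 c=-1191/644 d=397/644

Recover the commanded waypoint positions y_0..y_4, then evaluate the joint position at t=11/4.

y_0 = S_0(0) = a_0 = -4
y_1 = S_1(0) = a_1 = 3
y_2 = S_2(0) = a_2 = -2
y_3 = S_3(0) = a_3 = 4
y_4 = S_3(1) = 5
t_q=11/4 is in segment 1 (τ=3/4); S_1(τ)=-32841/41216

y_0=-4 y_1=3 y_2=-2 y_3=4 y_4=5
S(11/4) = -32841/41216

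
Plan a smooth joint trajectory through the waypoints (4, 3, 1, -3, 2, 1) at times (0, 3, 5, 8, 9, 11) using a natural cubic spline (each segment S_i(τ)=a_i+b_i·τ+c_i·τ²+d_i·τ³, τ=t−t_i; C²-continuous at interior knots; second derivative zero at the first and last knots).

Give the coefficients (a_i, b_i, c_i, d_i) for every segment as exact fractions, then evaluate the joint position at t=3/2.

  seg 0: a=4 b=-1369/3972 c=0 d=5/3972
  seg 1: a=3 b=-617/1986 c=15/1324 d=-707/3972
  seg 2: a=1 b=-4769/1986 c=-1399/1324 d=5611/11916
  seg 3: a=-3 b=15779/3972 c=1053/331 d=-8555/3972
  seg 4: a=2 b=7693/1986 c=-4343/1324 d=4343/7944
S(3/2) = 36937/10592

Δ: Δ0=-1/3, Δ1=-1, Δ2=-4/3, Δ3=5, Δ4=-1/2
row 1: diag=10, rhs=-4; c'=1/5, d'=-2/5
row 2: denom=10−2·1/5=48/5; d'=(-2−2·-2/5)/(48/5)=-1/8
row 3: denom=8−3·5/16=113/16; d'=(38−3·-1/8)/(113/16)=614/113
row 4: denom=6−1·16/113=662/113; d'=(-33−1·614/113)/(662/113)=-4343/662
back: M4=-4343/662
back: M3=614/113−16/113·-4343/662=2106/331
back: M2=-1/8−5/16·2106/331=-1399/662
back: M1=-2/5−1/5·-1399/662=15/662
M: M0=0, M1=15/662, M2=-1399/662, M3=2106/331, M4=-4343/662, M5=0
seg 0: a=4, c=M0/2=0, d=(M1−M0)/(6·3)=5/3972, b=Δ0−h0·(2M0+M1)/6=-1369/3972
seg 1: a=3, c=M1/2=15/1324, d=(M2−M1)/(6·2)=-707/3972, b=Δ1−h1·(2M1+M2)/6=-617/1986
seg 2: a=1, c=M2/2=-1399/1324, d=(M3−M2)/(6·3)=5611/11916, b=Δ2−h2·(2M2+M3)/6=-4769/1986
seg 3: a=-3, c=M3/2=1053/331, d=(M4−M3)/(6·1)=-8555/3972, b=Δ3−h3·(2M3+M4)/6=15779/3972
seg 4: a=2, c=M4/2=-4343/1324, d=(M5−M4)/(6·2)=4343/7944, b=Δ4−h4·(2M4+M5)/6=7693/1986
t_q=3/2 → seg 0, τ=3/2; S=4+-1369/3972·τ+0·τ²+5/3972·τ³=36937/10592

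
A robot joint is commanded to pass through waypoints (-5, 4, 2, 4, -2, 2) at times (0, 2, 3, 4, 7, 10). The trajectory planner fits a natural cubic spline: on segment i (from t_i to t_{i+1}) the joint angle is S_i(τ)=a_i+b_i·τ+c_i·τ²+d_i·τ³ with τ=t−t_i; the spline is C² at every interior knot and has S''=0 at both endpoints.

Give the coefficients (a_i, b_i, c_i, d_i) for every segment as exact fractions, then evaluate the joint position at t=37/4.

  seg 0: a=-5 b=27721/3858 c=0 d=-1295/1929
  seg 1: a=4 b=-3359/3858 c=-2590/643 d=11183/3858
  seg 2: a=2 b=-445/1929 c=6003/1286 d=-9403/3858
  seg 3: a=4 b=6919/3858 c=-1700/643 d=15965/34722
  seg 4: a=-2 b=-3193/1929 c=5765/3858 d=-5765/34722
S(37/4) = -4171/82304

Δ: Δ0=9/2, Δ1=-2, Δ2=2, Δ3=-2, Δ4=4/3
row 1: diag=6, rhs=-39; c'=1/6, d'=-13/2
row 2: denom=4−1·1/6=23/6; d'=(24−1·-13/2)/(23/6)=183/23
row 3: denom=8−1·6/23=178/23; d'=(-24−1·183/23)/(178/23)=-735/178
row 4: denom=12−3·69/178=1929/178; d'=(20−3·-735/178)/(1929/178)=5765/1929
back: M4=5765/1929
back: M3=-735/178−69/178·5765/1929=-3400/643
back: M2=183/23−6/23·-3400/643=6003/643
back: M1=-13/2−1/6·6003/643=-5180/643
M: M0=0, M1=-5180/643, M2=6003/643, M3=-3400/643, M4=5765/1929, M5=0
seg 0: a=-5, c=M0/2=0, d=(M1−M0)/(6·2)=-1295/1929, b=Δ0−h0·(2M0+M1)/6=27721/3858
seg 1: a=4, c=M1/2=-2590/643, d=(M2−M1)/(6·1)=11183/3858, b=Δ1−h1·(2M1+M2)/6=-3359/3858
seg 2: a=2, c=M2/2=6003/1286, d=(M3−M2)/(6·1)=-9403/3858, b=Δ2−h2·(2M2+M3)/6=-445/1929
seg 3: a=4, c=M3/2=-1700/643, d=(M4−M3)/(6·3)=15965/34722, b=Δ3−h3·(2M3+M4)/6=6919/3858
seg 4: a=-2, c=M4/2=5765/3858, d=(M5−M4)/(6·3)=-5765/34722, b=Δ4−h4·(2M4+M5)/6=-3193/1929
t_q=37/4 → seg 4, τ=9/4; S=-2+-3193/1929·τ+5765/3858·τ²+-5765/34722·τ³=-4171/82304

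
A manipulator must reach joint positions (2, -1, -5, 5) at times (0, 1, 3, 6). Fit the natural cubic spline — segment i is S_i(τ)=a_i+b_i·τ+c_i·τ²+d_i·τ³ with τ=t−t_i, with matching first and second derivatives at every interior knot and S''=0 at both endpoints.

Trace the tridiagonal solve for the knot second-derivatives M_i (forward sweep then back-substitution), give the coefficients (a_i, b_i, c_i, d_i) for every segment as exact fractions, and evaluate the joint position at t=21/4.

Δ: Δ0=-3, Δ1=-2, Δ2=10/3
row 1: diag=6, rhs=6; c'=1/3, d'=1
row 2: denom=10−2·1/3=28/3; d'=(32−2·1)/(28/3)=45/14
back: M2=45/14
back: M1=1−1/3·45/14=-1/14
M: M0=0, M1=-1/14, M2=45/14, M3=0
seg 0: a=2, c=M0/2=0, d=(M1−M0)/(6·1)=-1/84, b=Δ0−h0·(2M0+M1)/6=-251/84
seg 1: a=-1, c=M1/2=-1/28, d=(M2−M1)/(6·2)=23/84, b=Δ1−h1·(2M1+M2)/6=-127/42
seg 2: a=-5, c=M2/2=45/28, d=(M3−M2)/(6·3)=-5/28, b=Δ2−h2·(2M2+M3)/6=5/42
t_q=21/4 → seg 2, τ=9/4; S=-5+5/42·τ+45/28·τ²+-5/28·τ³=2455/1792

  seg 0: a=2 b=-251/84 c=0 d=-1/84
  seg 1: a=-1 b=-127/42 c=-1/28 d=23/84
  seg 2: a=-5 b=5/42 c=45/28 d=-5/28
S(21/4) = 2455/1792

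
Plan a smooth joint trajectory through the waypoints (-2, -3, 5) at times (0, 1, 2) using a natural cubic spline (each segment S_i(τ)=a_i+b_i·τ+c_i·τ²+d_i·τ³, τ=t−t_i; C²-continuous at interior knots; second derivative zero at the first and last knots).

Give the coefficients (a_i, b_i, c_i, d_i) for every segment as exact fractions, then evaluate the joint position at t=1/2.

Δ: Δ0=-1, Δ1=8
row 1: diag=4, rhs=54; c'=1/4, d'=27/2
back: M1=27/2
M: M0=0, M1=27/2, M2=0
seg 0: a=-2, c=M0/2=0, d=(M1−M0)/(6·1)=9/4, b=Δ0−h0·(2M0+M1)/6=-13/4
seg 1: a=-3, c=M1/2=27/4, d=(M2−M1)/(6·1)=-9/4, b=Δ1−h1·(2M1+M2)/6=7/2
t_q=1/2 → seg 0, τ=1/2; S=-2+-13/4·τ+0·τ²+9/4·τ³=-107/32

  seg 0: a=-2 b=-13/4 c=0 d=9/4
  seg 1: a=-3 b=7/2 c=27/4 d=-9/4
S(1/2) = -107/32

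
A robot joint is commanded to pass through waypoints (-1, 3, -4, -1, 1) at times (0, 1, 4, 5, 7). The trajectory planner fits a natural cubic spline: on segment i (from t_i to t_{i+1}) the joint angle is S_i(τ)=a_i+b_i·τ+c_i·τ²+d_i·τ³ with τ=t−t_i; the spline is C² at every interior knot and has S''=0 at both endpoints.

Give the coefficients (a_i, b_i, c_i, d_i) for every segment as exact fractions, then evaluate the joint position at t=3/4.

  seg 0: a=-1 b=5063/966 c=0 d=-1199/966
  seg 1: a=3 b=733/483 c=-1199/322 d=2357/2898
  seg 2: a=-4 b=1097/966 c=579/161 d=-239/138
  seg 3: a=-1 b=1513/483 c=-515/322 d=515/1932
S(3/4) = 7087/2944

Δ: Δ0=4, Δ1=-7/3, Δ2=3, Δ3=1
row 1: diag=8, rhs=-38; c'=3/8, d'=-19/4
row 2: denom=8−3·3/8=55/8; d'=(32−3·-19/4)/(55/8)=74/11
row 3: denom=6−1·8/55=322/55; d'=(-12−1·74/11)/(322/55)=-515/161
back: M3=-515/161
back: M2=74/11−8/55·-515/161=1158/161
back: M1=-19/4−3/8·1158/161=-1199/161
M: M0=0, M1=-1199/161, M2=1158/161, M3=-515/161, M4=0
seg 0: a=-1, c=M0/2=0, d=(M1−M0)/(6·1)=-1199/966, b=Δ0−h0·(2M0+M1)/6=5063/966
seg 1: a=3, c=M1/2=-1199/322, d=(M2−M1)/(6·3)=2357/2898, b=Δ1−h1·(2M1+M2)/6=733/483
seg 2: a=-4, c=M2/2=579/161, d=(M3−M2)/(6·1)=-239/138, b=Δ2−h2·(2M2+M3)/6=1097/966
seg 3: a=-1, c=M3/2=-515/322, d=(M4−M3)/(6·2)=515/1932, b=Δ3−h3·(2M3+M4)/6=1513/483
t_q=3/4 → seg 0, τ=3/4; S=-1+5063/966·τ+0·τ²+-1199/966·τ³=7087/2944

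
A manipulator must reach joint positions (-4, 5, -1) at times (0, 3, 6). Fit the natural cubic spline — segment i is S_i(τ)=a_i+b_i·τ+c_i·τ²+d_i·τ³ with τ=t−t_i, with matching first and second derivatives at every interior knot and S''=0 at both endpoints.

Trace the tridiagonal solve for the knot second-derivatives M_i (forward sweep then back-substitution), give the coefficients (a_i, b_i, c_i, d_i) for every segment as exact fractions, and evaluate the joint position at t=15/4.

  seg 0: a=-4 b=17/4 c=0 d=-5/36
  seg 1: a=5 b=1/2 c=-5/4 d=5/36
S(15/4) = 1211/256

Δ: Δ0=3, Δ1=-2
row 1: diag=12, rhs=-30; c'=1/4, d'=-5/2
back: M1=-5/2
M: M0=0, M1=-5/2, M2=0
seg 0: a=-4, c=M0/2=0, d=(M1−M0)/(6·3)=-5/36, b=Δ0−h0·(2M0+M1)/6=17/4
seg 1: a=5, c=M1/2=-5/4, d=(M2−M1)/(6·3)=5/36, b=Δ1−h1·(2M1+M2)/6=1/2
t_q=15/4 → seg 1, τ=3/4; S=5+1/2·τ+-5/4·τ²+5/36·τ³=1211/256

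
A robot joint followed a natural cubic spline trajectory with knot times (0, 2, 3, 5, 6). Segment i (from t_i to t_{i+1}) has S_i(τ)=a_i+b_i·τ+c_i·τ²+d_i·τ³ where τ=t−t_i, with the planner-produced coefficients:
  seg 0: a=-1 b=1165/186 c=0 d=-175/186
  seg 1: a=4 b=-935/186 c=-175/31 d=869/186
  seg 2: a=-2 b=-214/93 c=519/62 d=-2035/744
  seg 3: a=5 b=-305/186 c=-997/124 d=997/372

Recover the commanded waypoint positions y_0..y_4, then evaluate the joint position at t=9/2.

y_0=-1 y_1=4 y_2=-2 y_3=5 y_4=-2
S(9/2) = 8237/1984

y_0 = S_0(0) = a_0 = -1
y_1 = S_1(0) = a_1 = 4
y_2 = S_2(0) = a_2 = -2
y_3 = S_3(0) = a_3 = 5
y_4 = S_3(1) = -2
t_q=9/2 is in segment 2 (τ=3/2); S_2(τ)=8237/1984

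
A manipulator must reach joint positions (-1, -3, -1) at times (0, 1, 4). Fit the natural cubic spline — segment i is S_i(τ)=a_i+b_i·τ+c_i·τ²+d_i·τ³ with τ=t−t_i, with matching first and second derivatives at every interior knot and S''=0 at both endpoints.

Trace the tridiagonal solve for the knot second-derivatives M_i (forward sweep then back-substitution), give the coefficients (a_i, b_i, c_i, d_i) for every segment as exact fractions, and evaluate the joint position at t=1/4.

Δ: Δ0=-2, Δ1=2/3
row 1: diag=8, rhs=16; c'=3/8, d'=2
back: M1=2
M: M0=0, M1=2, M2=0
seg 0: a=-1, c=M0/2=0, d=(M1−M0)/(6·1)=1/3, b=Δ0−h0·(2M0+M1)/6=-7/3
seg 1: a=-3, c=M1/2=1, d=(M2−M1)/(6·3)=-1/9, b=Δ1−h1·(2M1+M2)/6=-4/3
t_q=1/4 → seg 0, τ=1/4; S=-1+-7/3·τ+0·τ²+1/3·τ³=-101/64

  seg 0: a=-1 b=-7/3 c=0 d=1/3
  seg 1: a=-3 b=-4/3 c=1 d=-1/9
S(1/4) = -101/64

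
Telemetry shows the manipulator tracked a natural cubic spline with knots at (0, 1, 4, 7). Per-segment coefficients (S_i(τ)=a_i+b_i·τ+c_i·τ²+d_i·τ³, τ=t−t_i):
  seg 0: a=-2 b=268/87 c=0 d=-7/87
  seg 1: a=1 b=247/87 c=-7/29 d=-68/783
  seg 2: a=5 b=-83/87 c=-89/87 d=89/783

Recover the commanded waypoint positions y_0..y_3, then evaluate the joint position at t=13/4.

y_0 = S_0(0) = a_0 = -2
y_1 = S_1(0) = a_1 = 1
y_2 = S_2(0) = a_2 = 5
y_3 = S_2(3) = -4
t_q=13/4 is in segment 1 (τ=9/4); S_1(τ)=1201/232

y_0=-2 y_1=1 y_2=5 y_3=-4
S(13/4) = 1201/232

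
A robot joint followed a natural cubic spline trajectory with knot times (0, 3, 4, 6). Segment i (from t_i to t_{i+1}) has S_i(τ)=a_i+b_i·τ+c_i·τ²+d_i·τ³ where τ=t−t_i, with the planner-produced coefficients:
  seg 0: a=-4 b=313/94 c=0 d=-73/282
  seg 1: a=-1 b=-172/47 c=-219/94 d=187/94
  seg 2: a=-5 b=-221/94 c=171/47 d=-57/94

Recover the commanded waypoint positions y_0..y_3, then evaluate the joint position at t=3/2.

y_0 = S_0(0) = a_0 = -4
y_1 = S_1(0) = a_1 = -1
y_2 = S_2(0) = a_2 = -5
y_3 = S_2(2) = 0
t_q=3/2 is in segment 0 (τ=3/2); S_0(τ)=91/752

y_0=-4 y_1=-1 y_2=-5 y_3=0
S(3/2) = 91/752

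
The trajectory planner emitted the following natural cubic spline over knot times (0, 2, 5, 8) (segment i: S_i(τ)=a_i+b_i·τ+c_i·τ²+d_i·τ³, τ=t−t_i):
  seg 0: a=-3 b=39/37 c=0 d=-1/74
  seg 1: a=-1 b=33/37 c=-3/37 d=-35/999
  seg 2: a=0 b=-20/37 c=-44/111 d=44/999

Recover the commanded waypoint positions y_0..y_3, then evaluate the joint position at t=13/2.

y_0=-3 y_1=-1 y_2=0 y_3=-4
S(13/2) = -115/74

y_0 = S_0(0) = a_0 = -3
y_1 = S_1(0) = a_1 = -1
y_2 = S_2(0) = a_2 = 0
y_3 = S_2(3) = -4
t_q=13/2 is in segment 2 (τ=3/2); S_2(τ)=-115/74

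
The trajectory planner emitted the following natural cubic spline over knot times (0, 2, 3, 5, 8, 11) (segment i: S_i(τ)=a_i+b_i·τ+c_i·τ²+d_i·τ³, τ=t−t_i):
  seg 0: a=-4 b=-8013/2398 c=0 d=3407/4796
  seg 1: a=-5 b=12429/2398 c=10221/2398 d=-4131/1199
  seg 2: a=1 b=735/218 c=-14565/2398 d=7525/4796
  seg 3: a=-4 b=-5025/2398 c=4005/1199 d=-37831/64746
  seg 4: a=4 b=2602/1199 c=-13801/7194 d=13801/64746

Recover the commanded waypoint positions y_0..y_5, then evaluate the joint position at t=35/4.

y_0=-4 y_1=-5 y_2=1 y_3=-4 y_4=4 y_5=-1
S(35/4) = 711869/153472

y_0 = S_0(0) = a_0 = -4
y_1 = S_1(0) = a_1 = -5
y_2 = S_2(0) = a_2 = 1
y_3 = S_3(0) = a_3 = -4
y_4 = S_4(0) = a_4 = 4
y_5 = S_4(3) = -1
t_q=35/4 is in segment 4 (τ=3/4); S_4(τ)=711869/153472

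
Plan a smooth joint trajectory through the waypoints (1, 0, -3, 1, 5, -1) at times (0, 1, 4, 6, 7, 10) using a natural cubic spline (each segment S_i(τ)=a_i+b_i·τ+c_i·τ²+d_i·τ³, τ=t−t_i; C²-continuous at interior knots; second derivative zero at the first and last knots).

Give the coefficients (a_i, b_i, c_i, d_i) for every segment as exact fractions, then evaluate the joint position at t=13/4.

Δ: Δ0=-1, Δ1=-1, Δ2=2, Δ3=4, Δ4=-2
row 1: diag=8, rhs=0; c'=3/8, d'=0
row 2: denom=10−3·3/8=71/8; d'=(18−3·0)/(71/8)=144/71
row 3: denom=6−2·16/71=394/71; d'=(12−2·144/71)/(394/71)=282/197
row 4: denom=8−1·71/394=3081/394; d'=(-36−1·282/197)/(3081/394)=-4916/1027
back: M4=-4916/1027
back: M3=282/197−71/394·-4916/1027=2356/1027
back: M2=144/71−16/71·2356/1027=1552/1027
back: M1=0−3/8·1552/1027=-582/1027
M: M0=0, M1=-582/1027, M2=1552/1027, M3=2356/1027, M4=-4916/1027, M5=0
seg 0: a=1, c=M0/2=0, d=(M1−M0)/(6·1)=-97/1027, b=Δ0−h0·(2M0+M1)/6=-930/1027
seg 1: a=0, c=M1/2=-291/1027, d=(M2−M1)/(6·3)=1067/9243, b=Δ1−h1·(2M1+M2)/6=-1221/1027
seg 2: a=-3, c=M2/2=776/1027, d=(M3−M2)/(6·2)=67/1027, b=Δ2−h2·(2M2+M3)/6=18/79
seg 3: a=1, c=M3/2=1178/1027, d=(M4−M3)/(6·1)=-1212/1027, b=Δ3−h3·(2M3+M4)/6=4142/1027
seg 4: a=5, c=M4/2=-2458/1027, d=(M5−M4)/(6·3)=2458/9243, b=Δ4−h4·(2M4+M5)/6=2862/1027
t_q=13/4 → seg 1, τ=9/4; S=0+-1221/1027·τ+-291/1027·τ²+1067/9243·τ³=-183681/65728

  seg 0: a=1 b=-930/1027 c=0 d=-97/1027
  seg 1: a=0 b=-1221/1027 c=-291/1027 d=1067/9243
  seg 2: a=-3 b=18/79 c=776/1027 d=67/1027
  seg 3: a=1 b=4142/1027 c=1178/1027 d=-1212/1027
  seg 4: a=5 b=2862/1027 c=-2458/1027 d=2458/9243
S(13/4) = -183681/65728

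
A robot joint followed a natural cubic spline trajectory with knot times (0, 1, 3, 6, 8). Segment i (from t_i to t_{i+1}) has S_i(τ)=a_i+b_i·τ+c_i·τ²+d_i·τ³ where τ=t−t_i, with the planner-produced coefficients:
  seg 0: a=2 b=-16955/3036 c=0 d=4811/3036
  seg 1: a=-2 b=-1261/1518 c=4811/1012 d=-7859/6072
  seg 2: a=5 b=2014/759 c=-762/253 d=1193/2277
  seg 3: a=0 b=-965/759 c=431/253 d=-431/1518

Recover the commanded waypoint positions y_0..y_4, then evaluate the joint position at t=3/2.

y_0=2 y_1=-2 y_2=5 y_3=0 y_4=2
S(3/2) = -22485/16192

y_0 = S_0(0) = a_0 = 2
y_1 = S_1(0) = a_1 = -2
y_2 = S_2(0) = a_2 = 5
y_3 = S_3(0) = a_3 = 0
y_4 = S_3(2) = 2
t_q=3/2 is in segment 1 (τ=1/2); S_1(τ)=-22485/16192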